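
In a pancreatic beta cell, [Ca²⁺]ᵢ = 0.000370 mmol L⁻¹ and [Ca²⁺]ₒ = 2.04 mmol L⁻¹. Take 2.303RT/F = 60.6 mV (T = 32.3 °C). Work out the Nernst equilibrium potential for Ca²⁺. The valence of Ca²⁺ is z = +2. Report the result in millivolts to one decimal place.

113.4 mV

E = (60.6/z) · log₁₀([Ca²⁺]_out/[Ca²⁺]_in) with z = +2.
= (60.6/2) · log₁₀(2.04/0.000370) = 30.30 · log₁₀(5514)
= 30.30 · (3.7414) = 113.37 mV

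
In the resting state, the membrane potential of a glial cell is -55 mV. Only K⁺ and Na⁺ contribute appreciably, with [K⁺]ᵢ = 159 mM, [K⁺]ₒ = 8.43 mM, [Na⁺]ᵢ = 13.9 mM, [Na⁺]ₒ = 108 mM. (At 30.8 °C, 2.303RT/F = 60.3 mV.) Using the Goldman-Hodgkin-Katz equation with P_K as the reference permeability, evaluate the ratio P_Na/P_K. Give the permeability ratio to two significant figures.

Let α = P_Na/P_K. GHK: Vm = 60.3·log₁₀[(Kₒ + α·Naₒ)/(Kᵢ + α·Naᵢ)].
10^(Vm/60.3) = 10^(-55.0/60.3) = 0.12243
So 0.12243·(Kᵢ + α·Naᵢ) = Kₒ + α·Naₒ → α = (0.12243·159.0 − 8.43) / (108.0 − 0.12243·13.9)
α = (19.47 − 8.43) / (108.0 − 1.702) = 11.04/106.3 = 0.1038

0.10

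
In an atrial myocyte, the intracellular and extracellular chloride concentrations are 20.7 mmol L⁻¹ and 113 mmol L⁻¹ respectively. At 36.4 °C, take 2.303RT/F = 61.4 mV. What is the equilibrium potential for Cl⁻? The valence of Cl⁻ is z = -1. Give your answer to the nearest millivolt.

-45 mV

E = (61.4/z) · log₁₀([Cl⁻]_out/[Cl⁻]_in) with z = -1.
For an anion, dividing by z = -1 reverses the sign.
= (61.4/-1) · log₁₀(113/20.7) = -61.40 · log₁₀(5.459)
= -61.40 · (0.7371) = -45.26 mV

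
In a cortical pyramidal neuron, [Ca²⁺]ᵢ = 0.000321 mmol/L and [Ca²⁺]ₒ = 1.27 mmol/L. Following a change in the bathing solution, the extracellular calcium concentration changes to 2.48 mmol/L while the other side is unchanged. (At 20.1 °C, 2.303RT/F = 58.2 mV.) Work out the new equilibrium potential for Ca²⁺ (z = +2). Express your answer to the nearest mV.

113 mV

After the shift: [Ca²⁺]_out = 2.48, [Ca²⁺]_in = 0.000321 mmol/L.
E_new = (58.2/2)·log₁₀(2.48/0.000321) = 29.10 · (3.8879) = 113.14 mV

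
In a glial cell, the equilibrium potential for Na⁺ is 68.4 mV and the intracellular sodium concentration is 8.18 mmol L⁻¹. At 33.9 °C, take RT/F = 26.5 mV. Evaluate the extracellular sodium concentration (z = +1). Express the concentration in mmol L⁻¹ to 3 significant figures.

Nernst: E = (26.5/1) · ln([out]/[in]), so ln([out]/[in]) = 68.4 × 1 / 26.5 = 2.5811.
[out]/[in] = e^(2.5811) = 13.21.
[out] = 13.21 × 8.18 = 108.1 mmol L⁻¹.

108 mmol L⁻¹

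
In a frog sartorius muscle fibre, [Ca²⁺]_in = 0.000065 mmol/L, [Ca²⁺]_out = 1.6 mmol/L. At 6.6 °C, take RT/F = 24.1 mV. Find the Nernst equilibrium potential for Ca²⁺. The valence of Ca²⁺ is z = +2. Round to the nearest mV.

E = (24.1/z) · ln([Ca²⁺]_out/[Ca²⁺]_in) with z = +2.
= (24.1/2) · ln(1.6/0.000065) = 12.05 · ln(2.462e+04)
= 12.05 · (10.1111) = 121.84 mV

122 mV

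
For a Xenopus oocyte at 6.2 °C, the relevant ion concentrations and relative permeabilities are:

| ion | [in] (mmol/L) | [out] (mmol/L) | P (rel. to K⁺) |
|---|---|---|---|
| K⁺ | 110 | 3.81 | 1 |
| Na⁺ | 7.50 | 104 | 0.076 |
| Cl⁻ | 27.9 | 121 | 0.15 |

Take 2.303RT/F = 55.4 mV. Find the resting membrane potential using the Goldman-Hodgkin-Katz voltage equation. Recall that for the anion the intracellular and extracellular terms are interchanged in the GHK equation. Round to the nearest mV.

Vm = 55.4 · log₁₀[(Σ P·[cation]ₒ + Σ P·[anion]ᵢ) / (Σ P·[cation]ᵢ + Σ P·[anion]ₒ)]
Numerator = 1×3.81 + 0.076×104 + 0.15×27.9 = 15.9
Denominator = 1×110 + 0.076×7.50 + 0.15×121 = 128.7
Vm = 55.4 · log₁₀(0.12352) = 55.4 × (-0.9083) = -50.32 mV

-50 mV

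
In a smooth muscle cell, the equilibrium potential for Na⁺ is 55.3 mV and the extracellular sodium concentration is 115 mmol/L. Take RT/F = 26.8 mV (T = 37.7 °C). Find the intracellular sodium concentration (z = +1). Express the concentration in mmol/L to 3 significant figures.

14.6 mmol/L

Nernst: E = (26.8/1) · ln([out]/[in]), so ln([out]/[in]) = 55.3 × 1 / 26.8 = 2.0634.
[out]/[in] = e^(2.0634) = 7.873.
[in] = 115 / 7.873 = 14.61 mmol/L.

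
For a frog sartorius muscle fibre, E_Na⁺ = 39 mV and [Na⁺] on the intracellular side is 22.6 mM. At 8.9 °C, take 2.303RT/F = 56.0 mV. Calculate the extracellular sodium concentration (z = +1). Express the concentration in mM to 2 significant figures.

110 mM

Nernst: E = (56.0/1) · log₁₀([out]/[in]), so log₁₀([out]/[in]) = 39.0 × 1 / 56.0 = 0.6964.
[out]/[in] = 10^(0.6964) = 4.971.
[out] = 4.971 × 22.6 = 112.3 mM.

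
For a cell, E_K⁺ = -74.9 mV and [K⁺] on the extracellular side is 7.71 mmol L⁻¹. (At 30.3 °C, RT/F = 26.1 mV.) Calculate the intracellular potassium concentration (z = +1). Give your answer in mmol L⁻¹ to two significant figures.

Nernst: E = (26.1/1) · ln([out]/[in]), so ln([out]/[in]) = -74.9 × 1 / 26.1 = -2.8697.
[out]/[in] = e^(-2.8697) = 0.05671.
[in] = 7.71 / 0.05671 = 135.9 mmol L⁻¹.

140 mmol L⁻¹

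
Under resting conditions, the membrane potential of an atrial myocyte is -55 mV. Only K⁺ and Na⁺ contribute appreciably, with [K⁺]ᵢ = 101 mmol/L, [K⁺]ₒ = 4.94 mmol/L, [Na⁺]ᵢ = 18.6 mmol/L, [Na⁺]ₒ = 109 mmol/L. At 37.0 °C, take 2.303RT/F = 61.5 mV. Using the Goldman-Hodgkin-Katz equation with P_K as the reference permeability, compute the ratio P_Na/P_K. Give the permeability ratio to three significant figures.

0.0745

Let α = P_Na/P_K. GHK: Vm = 61.5·log₁₀[(Kₒ + α·Naₒ)/(Kᵢ + α·Naᵢ)].
10^(Vm/61.5) = 10^(-55.0/61.5) = 0.12755
So 0.12755·(Kᵢ + α·Naᵢ) = Kₒ + α·Naₒ → α = (0.12755·101.0 − 4.94) / (109.0 − 0.12755·18.6)
α = (12.88 − 4.94) / (109.0 − 2.372) = 7.943/106.6 = 0.07449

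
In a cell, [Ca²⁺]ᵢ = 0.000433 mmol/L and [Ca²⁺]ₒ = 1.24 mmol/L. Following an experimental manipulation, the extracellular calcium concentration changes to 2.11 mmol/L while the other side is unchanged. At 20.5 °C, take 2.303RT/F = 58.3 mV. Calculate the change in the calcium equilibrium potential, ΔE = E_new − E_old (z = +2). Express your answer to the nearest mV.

7 mV

E_old = (58.3/2)·log₁₀(1.24/0.000433) = 100.77 mV
E_new = (58.3/2)·log₁₀(2.11/0.000433) = 107.50 mV
ΔE = 107.50 − (100.77) = 6.73 mV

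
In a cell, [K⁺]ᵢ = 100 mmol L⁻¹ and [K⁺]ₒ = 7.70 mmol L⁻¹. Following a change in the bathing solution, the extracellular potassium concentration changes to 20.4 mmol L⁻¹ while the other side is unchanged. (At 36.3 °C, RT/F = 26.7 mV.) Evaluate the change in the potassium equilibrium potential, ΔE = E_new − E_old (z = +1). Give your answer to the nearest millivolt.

26 mV

E_old = (26.7/1)·ln(7.70/100) = -68.46 mV
E_new = (26.7/1)·ln(20.4/100) = -42.44 mV
ΔE = -42.44 − (-68.46) = 26.01 mV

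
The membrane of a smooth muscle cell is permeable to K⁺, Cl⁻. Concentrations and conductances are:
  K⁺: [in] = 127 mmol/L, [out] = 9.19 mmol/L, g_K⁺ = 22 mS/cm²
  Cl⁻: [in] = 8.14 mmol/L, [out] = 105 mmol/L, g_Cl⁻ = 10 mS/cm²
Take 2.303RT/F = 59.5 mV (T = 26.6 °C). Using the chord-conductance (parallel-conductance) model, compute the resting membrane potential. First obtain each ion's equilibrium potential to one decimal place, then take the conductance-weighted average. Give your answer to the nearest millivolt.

E_K⁺ = (59.5/1)·log₁₀(9.19/127) = -67.9 mV
E_Cl⁻ = (59.5/-1)·log₁₀(105/8.14) = -66.1 mV
Vm = (Σ gᵢEᵢ)/(Σ gᵢ) = (22·-67.9 + 10·-66.1) / (22 + 10)
= -2154.80 / 32 = -67.34 mV

-67 mV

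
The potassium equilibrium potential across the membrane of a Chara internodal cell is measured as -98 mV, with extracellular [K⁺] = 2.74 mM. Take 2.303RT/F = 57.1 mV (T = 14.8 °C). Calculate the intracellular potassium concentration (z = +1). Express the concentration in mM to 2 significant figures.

Nernst: E = (57.1/1) · log₁₀([out]/[in]), so log₁₀([out]/[in]) = -98.0 × 1 / 57.1 = -1.7163.
[out]/[in] = 10^(-1.7163) = 0.01922.
[in] = 2.74 / 0.01922 = 142.6 mM.

140 mM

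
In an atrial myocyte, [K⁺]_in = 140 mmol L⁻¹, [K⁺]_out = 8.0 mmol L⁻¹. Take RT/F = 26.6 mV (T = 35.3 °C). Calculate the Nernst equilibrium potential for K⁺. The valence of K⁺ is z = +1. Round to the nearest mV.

-76 mV

E = (26.6/z) · ln([K⁺]_out/[K⁺]_in) with z = +1.
= (26.6/1) · ln(8.0/140) = 26.60 · ln(0.05714)
= 26.60 · (-2.8622) = -76.13 mV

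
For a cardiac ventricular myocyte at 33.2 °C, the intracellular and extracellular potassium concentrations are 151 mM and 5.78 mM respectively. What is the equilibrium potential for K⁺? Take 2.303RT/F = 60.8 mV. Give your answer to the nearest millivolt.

-86 mV

E = (60.8/z) · log₁₀([K⁺]_out/[K⁺]_in) with z = +1.
= (60.8/1) · log₁₀(5.78/151) = 60.80 · log₁₀(0.03828)
= 60.80 · (-1.4170) = -86.16 mV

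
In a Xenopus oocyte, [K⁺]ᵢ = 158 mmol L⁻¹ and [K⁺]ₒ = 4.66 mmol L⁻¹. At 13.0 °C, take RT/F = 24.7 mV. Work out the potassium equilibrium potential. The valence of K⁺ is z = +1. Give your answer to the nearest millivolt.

E = (24.7/z) · ln([K⁺]_out/[K⁺]_in) with z = +1.
= (24.7/1) · ln(4.66/158) = 24.70 · ln(0.02949)
= 24.70 · (-3.5236) = -87.03 mV

-87 mV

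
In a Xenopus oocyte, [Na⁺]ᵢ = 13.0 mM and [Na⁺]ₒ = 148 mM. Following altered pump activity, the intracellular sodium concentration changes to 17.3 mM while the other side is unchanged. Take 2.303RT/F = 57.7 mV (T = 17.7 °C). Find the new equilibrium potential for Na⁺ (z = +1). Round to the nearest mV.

54 mV

After the shift: [Na⁺]_out = 148, [Na⁺]_in = 17.3 mM.
E_new = (57.7/1)·log₁₀(148/17.3) = 57.70 · (0.9322) = 53.79 mV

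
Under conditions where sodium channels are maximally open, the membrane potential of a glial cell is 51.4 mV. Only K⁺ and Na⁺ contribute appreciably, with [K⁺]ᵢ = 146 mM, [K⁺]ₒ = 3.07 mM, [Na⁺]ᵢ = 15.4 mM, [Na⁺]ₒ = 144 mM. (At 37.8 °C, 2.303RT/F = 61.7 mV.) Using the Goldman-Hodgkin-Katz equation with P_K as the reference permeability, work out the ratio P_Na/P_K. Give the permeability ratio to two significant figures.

Let α = P_Na/P_K. GHK: Vm = 61.7·log₁₀[(Kₒ + α·Naₒ)/(Kᵢ + α·Naᵢ)].
10^(Vm/61.7) = 10^(51.4/61.7) = 6.8087
So 6.8087·(Kᵢ + α·Naᵢ) = Kₒ + α·Naₒ → α = (6.8087·146.0 − 3.07) / (144.0 − 6.8087·15.4)
α = (994.1 − 3.07) / (144.0 − 104.9) = 991/39.15 = 25.32

25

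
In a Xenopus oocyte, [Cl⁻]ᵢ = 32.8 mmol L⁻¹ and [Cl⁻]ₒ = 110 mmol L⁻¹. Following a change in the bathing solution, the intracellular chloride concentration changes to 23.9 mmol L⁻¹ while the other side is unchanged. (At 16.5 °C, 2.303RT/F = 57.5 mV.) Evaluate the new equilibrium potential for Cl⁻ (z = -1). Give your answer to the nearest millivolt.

After the shift: [Cl⁻]_out = 110, [Cl⁻]_in = 23.9 mmol L⁻¹.
E_new = (57.5/-1)·log₁₀(110/23.9) = -57.50 · (0.6630) = -38.12 mV

-38 mV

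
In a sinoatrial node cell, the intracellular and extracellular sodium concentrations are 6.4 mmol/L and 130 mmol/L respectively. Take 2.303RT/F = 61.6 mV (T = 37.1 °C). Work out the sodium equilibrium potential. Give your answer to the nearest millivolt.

E = (61.6/z) · log₁₀([Na⁺]_out/[Na⁺]_in) with z = +1.
= (61.6/1) · log₁₀(130/6.4) = 61.60 · log₁₀(20.31)
= 61.60 · (1.3078) = 80.56 mV

81 mV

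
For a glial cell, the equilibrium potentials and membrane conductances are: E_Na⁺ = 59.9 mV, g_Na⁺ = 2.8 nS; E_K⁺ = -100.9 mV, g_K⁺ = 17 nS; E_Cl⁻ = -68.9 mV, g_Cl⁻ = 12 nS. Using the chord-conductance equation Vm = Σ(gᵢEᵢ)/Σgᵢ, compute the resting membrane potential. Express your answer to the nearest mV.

Σ gᵢEᵢ = 2.8·(59.9) + 17·(-100.9) + 12·(-68.9) = -2374.38
Σ gᵢ = 2.8 + 17 + 12 = 31.8
Vm = -2374.38 / 31.8 = -74.67 mV

-75 mV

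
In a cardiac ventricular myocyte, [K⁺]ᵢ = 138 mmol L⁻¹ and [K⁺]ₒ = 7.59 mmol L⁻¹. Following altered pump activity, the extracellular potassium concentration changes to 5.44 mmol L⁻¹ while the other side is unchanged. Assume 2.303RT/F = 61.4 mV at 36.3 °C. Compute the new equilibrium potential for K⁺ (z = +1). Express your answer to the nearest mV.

-86 mV

After the shift: [K⁺]_out = 5.44, [K⁺]_in = 138 mmol L⁻¹.
E_new = (61.4/1)·log₁₀(5.44/138) = 61.40 · (-1.4043) = -86.22 mV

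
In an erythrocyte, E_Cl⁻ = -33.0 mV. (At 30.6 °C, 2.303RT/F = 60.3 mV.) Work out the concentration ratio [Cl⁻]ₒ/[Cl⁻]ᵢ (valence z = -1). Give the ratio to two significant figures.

3.5

log₁₀([out]/[in]) = E·z/(60.3) = -33.0 × -1 / 60.3 = 0.5473
[out]/[in] = 10^(0.5473) = 3.526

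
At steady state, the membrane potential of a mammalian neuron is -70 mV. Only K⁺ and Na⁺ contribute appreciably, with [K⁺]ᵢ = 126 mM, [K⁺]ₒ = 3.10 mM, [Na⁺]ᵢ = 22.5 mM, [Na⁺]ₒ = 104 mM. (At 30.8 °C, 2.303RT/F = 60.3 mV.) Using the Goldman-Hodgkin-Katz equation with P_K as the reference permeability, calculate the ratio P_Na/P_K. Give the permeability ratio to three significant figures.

0.0547

Let α = P_Na/P_K. GHK: Vm = 60.3·log₁₀[(Kₒ + α·Naₒ)/(Kᵢ + α·Naᵢ)].
10^(Vm/60.3) = 10^(-70.0/60.3) = 0.069046
So 0.069046·(Kᵢ + α·Naᵢ) = Kₒ + α·Naₒ → α = (0.069046·126.0 − 3.1) / (104.0 − 0.069046·22.5)
α = (8.7 − 3.1) / (104.0 − 1.554) = 5.6/102.4 = 0.05466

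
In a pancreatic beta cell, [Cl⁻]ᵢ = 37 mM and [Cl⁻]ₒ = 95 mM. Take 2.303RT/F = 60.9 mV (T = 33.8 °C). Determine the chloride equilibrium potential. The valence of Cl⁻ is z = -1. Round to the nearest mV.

E = (60.9/z) · log₁₀([Cl⁻]_out/[Cl⁻]_in) with z = -1.
For an anion, dividing by z = -1 reverses the sign.
= (60.9/-1) · log₁₀(95/37) = -60.90 · log₁₀(2.568)
= -60.90 · (0.4095) = -24.94 mV

-25 mV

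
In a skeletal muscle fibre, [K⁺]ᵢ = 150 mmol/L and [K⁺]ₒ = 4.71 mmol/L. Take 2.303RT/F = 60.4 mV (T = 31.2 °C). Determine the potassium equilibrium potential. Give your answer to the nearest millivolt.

E = (60.4/z) · log₁₀([K⁺]_out/[K⁺]_in) with z = +1.
= (60.4/1) · log₁₀(4.71/150) = 60.40 · log₁₀(0.0314)
= 60.40 · (-1.5031) = -90.79 mV

-91 mV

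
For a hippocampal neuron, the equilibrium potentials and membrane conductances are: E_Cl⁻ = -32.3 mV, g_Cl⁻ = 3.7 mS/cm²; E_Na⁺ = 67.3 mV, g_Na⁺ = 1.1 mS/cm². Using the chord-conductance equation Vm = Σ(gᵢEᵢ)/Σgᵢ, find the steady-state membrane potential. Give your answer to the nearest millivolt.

-9 mV

Σ gᵢEᵢ = 3.7·(-32.3) + 1.1·(67.3) = -45.48
Σ gᵢ = 3.7 + 1.1 = 4.8
Vm = -45.48 / 4.8 = -9.47 mV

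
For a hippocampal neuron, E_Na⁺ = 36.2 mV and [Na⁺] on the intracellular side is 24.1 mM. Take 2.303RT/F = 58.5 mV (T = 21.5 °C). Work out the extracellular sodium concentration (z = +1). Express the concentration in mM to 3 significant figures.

Nernst: E = (58.5/1) · log₁₀([out]/[in]), so log₁₀([out]/[in]) = 36.2 × 1 / 58.5 = 0.6188.
[out]/[in] = 10^(0.6188) = 4.157.
[out] = 4.157 × 24.1 = 100.2 mM.

100 mM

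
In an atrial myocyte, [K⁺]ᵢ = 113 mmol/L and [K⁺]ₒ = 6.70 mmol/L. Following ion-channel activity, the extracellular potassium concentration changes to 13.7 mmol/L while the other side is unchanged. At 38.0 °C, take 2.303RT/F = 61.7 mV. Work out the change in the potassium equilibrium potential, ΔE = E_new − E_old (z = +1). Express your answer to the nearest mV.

E_old = (61.7/1)·log₁₀(6.70/113) = -75.71 mV
E_new = (61.7/1)·log₁₀(13.7/113) = -56.54 mV
ΔE = -56.54 − (-75.71) = 19.17 mV

19 mV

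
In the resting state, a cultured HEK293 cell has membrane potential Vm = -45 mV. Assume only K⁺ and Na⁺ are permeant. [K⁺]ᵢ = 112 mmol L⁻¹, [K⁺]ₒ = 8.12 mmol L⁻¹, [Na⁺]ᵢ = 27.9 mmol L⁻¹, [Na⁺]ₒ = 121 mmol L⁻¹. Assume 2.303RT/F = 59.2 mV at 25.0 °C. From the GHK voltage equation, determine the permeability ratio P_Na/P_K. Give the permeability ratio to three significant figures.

0.0976

Let α = P_Na/P_K. GHK: Vm = 59.2·log₁₀[(Kₒ + α·Naₒ)/(Kᵢ + α·Naᵢ)].
10^(Vm/59.2) = 10^(-45.0/59.2) = 0.17373
So 0.17373·(Kᵢ + α·Naᵢ) = Kₒ + α·Naₒ → α = (0.17373·112.0 − 8.12) / (121.0 − 0.17373·27.9)
α = (19.46 − 8.12) / (121.0 − 4.847) = 11.34/116.2 = 0.09761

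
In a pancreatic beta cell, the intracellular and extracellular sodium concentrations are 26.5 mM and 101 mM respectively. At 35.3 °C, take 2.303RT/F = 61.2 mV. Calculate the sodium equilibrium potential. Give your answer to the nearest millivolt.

36 mV

E = (61.2/z) · log₁₀([Na⁺]_out/[Na⁺]_in) with z = +1.
= (61.2/1) · log₁₀(101/26.5) = 61.20 · log₁₀(3.811)
= 61.20 · (0.5811) = 35.56 mV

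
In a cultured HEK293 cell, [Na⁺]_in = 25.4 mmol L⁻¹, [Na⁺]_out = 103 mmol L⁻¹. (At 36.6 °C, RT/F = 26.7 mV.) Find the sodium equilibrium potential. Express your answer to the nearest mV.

E = (26.7/z) · ln([Na⁺]_out/[Na⁺]_in) with z = +1.
= (26.7/1) · ln(103/25.4) = 26.70 · ln(4.055)
= 26.70 · (1.4000) = 37.38 mV

37 mV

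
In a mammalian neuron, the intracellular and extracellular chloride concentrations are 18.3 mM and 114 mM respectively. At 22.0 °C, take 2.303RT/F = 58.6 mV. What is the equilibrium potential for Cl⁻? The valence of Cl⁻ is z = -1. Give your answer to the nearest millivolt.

-47 mV

E = (58.6/z) · log₁₀([Cl⁻]_out/[Cl⁻]_in) with z = -1.
For an anion, dividing by z = -1 reverses the sign.
= (58.6/-1) · log₁₀(114/18.3) = -58.60 · log₁₀(6.23)
= -58.60 · (0.7945) = -46.55 mV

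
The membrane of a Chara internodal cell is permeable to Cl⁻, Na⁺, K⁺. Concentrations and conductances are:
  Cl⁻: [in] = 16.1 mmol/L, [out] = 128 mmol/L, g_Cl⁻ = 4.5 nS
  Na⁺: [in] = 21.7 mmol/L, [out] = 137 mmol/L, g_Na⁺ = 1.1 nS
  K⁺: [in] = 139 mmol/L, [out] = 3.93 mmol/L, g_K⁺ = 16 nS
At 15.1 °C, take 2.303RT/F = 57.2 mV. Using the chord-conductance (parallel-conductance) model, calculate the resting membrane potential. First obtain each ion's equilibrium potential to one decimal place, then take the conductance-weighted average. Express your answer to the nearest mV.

E_Cl⁻ = (57.2/-1)·log₁₀(128/16.1) = -51.5 mV
E_Na⁺ = (57.2/1)·log₁₀(137/21.7) = 45.8 mV
E_K⁺ = (57.2/1)·log₁₀(3.93/139) = -88.6 mV
Vm = (Σ gᵢEᵢ)/(Σ gᵢ) = (4.5·-51.5 + 1.1·45.8 + 16·-88.6) / (4.5 + 1.1 + 16)
= -1598.97 / 21.6 = -74.03 mV

-74 mV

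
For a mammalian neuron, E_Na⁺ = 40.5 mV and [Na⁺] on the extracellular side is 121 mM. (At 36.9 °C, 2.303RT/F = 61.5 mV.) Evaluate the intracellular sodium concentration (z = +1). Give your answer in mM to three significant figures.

Nernst: E = (61.5/1) · log₁₀([out]/[in]), so log₁₀([out]/[in]) = 40.5 × 1 / 61.5 = 0.6585.
[out]/[in] = 10^(0.6585) = 4.556.
[in] = 121 / 4.556 = 26.56 mM.

26.6 mM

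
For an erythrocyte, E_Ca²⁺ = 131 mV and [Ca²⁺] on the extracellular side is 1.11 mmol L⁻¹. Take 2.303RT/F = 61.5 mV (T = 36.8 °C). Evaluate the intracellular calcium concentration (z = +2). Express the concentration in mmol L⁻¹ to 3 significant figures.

Nernst: E = (61.5/2) · log₁₀([out]/[in]), so log₁₀([out]/[in]) = 131.0 × 2 / 61.5 = 4.2602.
[out]/[in] = 10^(4.2602) = 1.82e+04.
[in] = 1.11 / 1.82e+04 = 6.098e-05 mmol L⁻¹.

0.0000610 mmol L⁻¹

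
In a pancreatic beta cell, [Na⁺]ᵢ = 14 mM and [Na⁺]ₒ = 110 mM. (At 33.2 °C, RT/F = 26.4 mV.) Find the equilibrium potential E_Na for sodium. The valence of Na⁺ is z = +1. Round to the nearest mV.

E = (26.4/z) · ln([Na⁺]_out/[Na⁺]_in) with z = +1.
= (26.4/1) · ln(110/14) = 26.40 · ln(7.857)
= 26.40 · (2.0614) = 54.42 mV

54 mV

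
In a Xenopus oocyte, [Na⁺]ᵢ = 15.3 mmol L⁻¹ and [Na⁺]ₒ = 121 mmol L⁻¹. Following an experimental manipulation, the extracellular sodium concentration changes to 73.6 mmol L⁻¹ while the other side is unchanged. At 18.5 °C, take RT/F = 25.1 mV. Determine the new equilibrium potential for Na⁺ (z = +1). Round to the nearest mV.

After the shift: [Na⁺]_out = 73.6, [Na⁺]_in = 15.3 mmol L⁻¹.
E_new = (25.1/1)·ln(73.6/15.3) = 25.10 · (1.5708) = 39.43 mV

39 mV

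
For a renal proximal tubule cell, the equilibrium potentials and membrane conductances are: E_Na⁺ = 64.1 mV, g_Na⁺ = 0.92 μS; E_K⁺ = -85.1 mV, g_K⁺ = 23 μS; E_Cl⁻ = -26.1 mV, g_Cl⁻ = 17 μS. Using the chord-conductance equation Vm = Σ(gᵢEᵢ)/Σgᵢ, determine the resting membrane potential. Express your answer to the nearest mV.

Σ gᵢEᵢ = 0.92·(64.1) + 23·(-85.1) + 17·(-26.1) = -2342.03
Σ gᵢ = 0.92 + 23 + 17 = 40.92
Vm = -2342.03 / 40.92 = -57.23 mV

-57 mV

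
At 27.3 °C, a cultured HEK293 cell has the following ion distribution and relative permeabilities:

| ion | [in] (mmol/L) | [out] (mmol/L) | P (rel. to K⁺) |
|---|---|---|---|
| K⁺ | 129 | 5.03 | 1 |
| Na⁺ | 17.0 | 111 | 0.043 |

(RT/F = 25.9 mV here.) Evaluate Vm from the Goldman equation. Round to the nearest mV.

-67 mV

Vm = 25.9 · ln[(Σ P·[cation]ₒ + Σ P·[anion]ᵢ) / (Σ P·[cation]ᵢ + Σ P·[anion]ₒ)]
Numerator = 1×5.03 + 0.043×111 = 9.803
Denominator = 1×129 + 0.043×17.0 = 129.7
Vm = 25.9 · ln(0.075564) = 25.9 × (-2.5828) = -66.89 mV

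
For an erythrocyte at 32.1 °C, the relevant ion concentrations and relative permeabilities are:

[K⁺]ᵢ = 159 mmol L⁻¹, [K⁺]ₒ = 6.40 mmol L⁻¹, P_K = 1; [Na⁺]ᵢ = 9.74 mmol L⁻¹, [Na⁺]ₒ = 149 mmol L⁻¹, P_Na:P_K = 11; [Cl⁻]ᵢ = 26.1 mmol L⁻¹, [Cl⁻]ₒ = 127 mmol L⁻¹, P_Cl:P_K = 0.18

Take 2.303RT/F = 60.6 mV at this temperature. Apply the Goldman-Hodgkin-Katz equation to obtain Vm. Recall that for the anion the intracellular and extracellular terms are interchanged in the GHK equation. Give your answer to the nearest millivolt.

46 mV

Vm = 60.6 · log₁₀[(Σ P·[cation]ₒ + Σ P·[anion]ᵢ) / (Σ P·[cation]ᵢ + Σ P·[anion]ₒ)]
Numerator = 1×6.40 + 11×149 + 0.18×26.1 = 1650
Denominator = 1×159 + 11×9.74 + 0.18×127 = 289
Vm = 60.6 · log₁₀(5.7097) = 60.6 × (0.7566) = 45.85 mV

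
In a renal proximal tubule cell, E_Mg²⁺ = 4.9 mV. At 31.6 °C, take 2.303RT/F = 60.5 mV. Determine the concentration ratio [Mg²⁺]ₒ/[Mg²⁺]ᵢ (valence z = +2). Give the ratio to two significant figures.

log₁₀([out]/[in]) = E·z/(60.5) = 4.9 × 2 / 60.5 = 0.1620
[out]/[in] = 10^(0.1620) = 1.452

1.5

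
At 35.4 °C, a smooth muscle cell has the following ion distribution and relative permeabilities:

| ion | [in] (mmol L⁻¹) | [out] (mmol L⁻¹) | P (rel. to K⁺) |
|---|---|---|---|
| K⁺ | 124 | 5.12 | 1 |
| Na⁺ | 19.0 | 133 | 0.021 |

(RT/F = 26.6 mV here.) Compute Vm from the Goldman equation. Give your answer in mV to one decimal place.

-73.3 mV

Vm = 26.6 · ln[(Σ P·[cation]ₒ + Σ P·[anion]ᵢ) / (Σ P·[cation]ᵢ + Σ P·[anion]ₒ)]
Numerator = 1×5.12 + 0.021×133 = 7.913
Denominator = 1×124 + 0.021×19.0 = 124.4
Vm = 26.6 · ln(0.06361) = 26.6 × (-2.7550) = -73.28 mV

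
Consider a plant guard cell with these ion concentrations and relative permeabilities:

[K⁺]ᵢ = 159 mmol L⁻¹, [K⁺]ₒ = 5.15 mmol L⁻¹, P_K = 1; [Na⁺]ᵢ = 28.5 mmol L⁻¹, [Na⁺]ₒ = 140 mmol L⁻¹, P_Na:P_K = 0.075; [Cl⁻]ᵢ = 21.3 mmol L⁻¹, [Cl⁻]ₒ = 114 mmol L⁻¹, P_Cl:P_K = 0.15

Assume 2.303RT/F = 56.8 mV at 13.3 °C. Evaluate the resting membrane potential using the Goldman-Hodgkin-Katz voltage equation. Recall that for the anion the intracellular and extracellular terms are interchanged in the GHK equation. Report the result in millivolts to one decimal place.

Vm = 56.8 · log₁₀[(Σ P·[cation]ₒ + Σ P·[anion]ᵢ) / (Σ P·[cation]ᵢ + Σ P·[anion]ₒ)]
Numerator = 1×5.15 + 0.075×140 + 0.15×21.3 = 18.84
Denominator = 1×159 + 0.075×28.5 + 0.15×114 = 178.2
Vm = 56.8 · log₁₀(0.10573) = 56.8 × (-0.9758) = -55.43 mV

-55.4 mV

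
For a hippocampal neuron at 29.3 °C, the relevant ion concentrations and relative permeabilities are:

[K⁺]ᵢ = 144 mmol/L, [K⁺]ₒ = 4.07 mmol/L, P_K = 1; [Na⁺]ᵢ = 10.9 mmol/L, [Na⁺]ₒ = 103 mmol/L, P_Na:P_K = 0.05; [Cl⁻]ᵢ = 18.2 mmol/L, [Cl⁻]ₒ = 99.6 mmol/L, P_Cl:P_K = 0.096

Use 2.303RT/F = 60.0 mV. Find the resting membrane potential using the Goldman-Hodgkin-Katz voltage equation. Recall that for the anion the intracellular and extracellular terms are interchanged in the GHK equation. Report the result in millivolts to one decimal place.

-68.9 mV

Vm = 60.0 · log₁₀[(Σ P·[cation]ₒ + Σ P·[anion]ᵢ) / (Σ P·[cation]ᵢ + Σ P·[anion]ₒ)]
Numerator = 1×4.07 + 0.05×103 + 0.096×18.2 = 10.97
Denominator = 1×144 + 0.05×10.9 + 0.096×99.6 = 154.1
Vm = 60.0 · log₁₀(0.071166) = 60.0 × (-1.1477) = -68.86 mV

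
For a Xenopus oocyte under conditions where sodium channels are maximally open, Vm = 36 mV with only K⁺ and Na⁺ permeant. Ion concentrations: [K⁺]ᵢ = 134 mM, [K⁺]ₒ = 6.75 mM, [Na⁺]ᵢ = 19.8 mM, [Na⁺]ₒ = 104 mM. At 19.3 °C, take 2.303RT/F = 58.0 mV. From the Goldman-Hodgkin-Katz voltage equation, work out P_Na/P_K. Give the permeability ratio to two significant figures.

Let α = P_Na/P_K. GHK: Vm = 58.0·log₁₀[(Kₒ + α·Naₒ)/(Kᵢ + α·Naᵢ)].
10^(Vm/58.0) = 10^(36.0/58.0) = 4.1753
So 4.1753·(Kᵢ + α·Naᵢ) = Kₒ + α·Naₒ → α = (4.1753·134.0 − 6.75) / (104.0 − 4.1753·19.8)
α = (559.5 − 6.75) / (104.0 − 82.67) = 552.7/21.33 = 25.92

26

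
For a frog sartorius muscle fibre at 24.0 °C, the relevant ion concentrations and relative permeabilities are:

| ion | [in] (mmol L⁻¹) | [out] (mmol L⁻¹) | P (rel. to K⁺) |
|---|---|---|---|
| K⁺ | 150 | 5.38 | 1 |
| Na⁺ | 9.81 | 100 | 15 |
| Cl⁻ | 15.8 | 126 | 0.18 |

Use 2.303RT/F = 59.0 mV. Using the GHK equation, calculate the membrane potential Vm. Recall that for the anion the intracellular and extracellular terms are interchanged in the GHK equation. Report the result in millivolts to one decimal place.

Vm = 59.0 · log₁₀[(Σ P·[cation]ₒ + Σ P·[anion]ᵢ) / (Σ P·[cation]ᵢ + Σ P·[anion]ₒ)]
Numerator = 1×5.38 + 15×100 + 0.18×15.8 = 1508
Denominator = 1×150 + 15×9.81 + 0.18×126 = 319.8
Vm = 59.0 · log₁₀(4.7157) = 59.0 × (0.6735) = 39.74 mV

39.7 mV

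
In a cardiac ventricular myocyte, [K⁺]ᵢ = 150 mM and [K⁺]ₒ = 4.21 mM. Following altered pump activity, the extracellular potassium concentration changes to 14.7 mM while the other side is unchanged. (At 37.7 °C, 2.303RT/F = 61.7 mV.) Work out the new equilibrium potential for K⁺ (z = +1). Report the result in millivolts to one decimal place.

-62.2 mV

After the shift: [K⁺]_out = 14.7, [K⁺]_in = 150 mM.
E_new = (61.7/1)·log₁₀(14.7/150) = 61.70 · (-1.0088) = -62.24 mV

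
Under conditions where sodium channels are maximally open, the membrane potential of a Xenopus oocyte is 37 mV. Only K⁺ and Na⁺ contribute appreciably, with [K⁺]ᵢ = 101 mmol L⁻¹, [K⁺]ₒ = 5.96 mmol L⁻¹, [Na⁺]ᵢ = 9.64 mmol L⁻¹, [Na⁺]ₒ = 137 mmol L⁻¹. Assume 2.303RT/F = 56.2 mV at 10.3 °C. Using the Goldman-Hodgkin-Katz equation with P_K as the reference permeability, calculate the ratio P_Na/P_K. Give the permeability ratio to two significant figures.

4.9

Let α = P_Na/P_K. GHK: Vm = 56.2·log₁₀[(Kₒ + α·Naₒ)/(Kᵢ + α·Naᵢ)].
10^(Vm/56.2) = 10^(37.0/56.2) = 4.5537
So 4.5537·(Kᵢ + α·Naᵢ) = Kₒ + α·Naₒ → α = (4.5537·101.0 − 5.96) / (137.0 − 4.5537·9.64)
α = (459.9 − 5.96) / (137.0 − 43.9) = 454/93.1 = 4.876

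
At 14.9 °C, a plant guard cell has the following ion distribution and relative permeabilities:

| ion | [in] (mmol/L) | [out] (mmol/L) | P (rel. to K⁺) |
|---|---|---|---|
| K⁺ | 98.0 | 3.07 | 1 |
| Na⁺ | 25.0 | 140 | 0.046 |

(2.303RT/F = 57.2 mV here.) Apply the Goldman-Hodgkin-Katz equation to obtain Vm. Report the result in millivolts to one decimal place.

-58.2 mV

Vm = 57.2 · log₁₀[(Σ P·[cation]ₒ + Σ P·[anion]ᵢ) / (Σ P·[cation]ᵢ + Σ P·[anion]ₒ)]
Numerator = 1×3.07 + 0.046×140 = 9.51
Denominator = 1×98.0 + 0.046×25.0 = 99.15
Vm = 57.2 · log₁₀(0.095915) = 57.2 × (-1.0181) = -58.24 mV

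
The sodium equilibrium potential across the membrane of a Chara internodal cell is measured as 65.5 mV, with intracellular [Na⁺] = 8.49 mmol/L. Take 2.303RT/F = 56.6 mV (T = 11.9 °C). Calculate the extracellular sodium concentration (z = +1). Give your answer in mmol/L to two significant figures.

120 mmol/L

Nernst: E = (56.6/1) · log₁₀([out]/[in]), so log₁₀([out]/[in]) = 65.5 × 1 / 56.6 = 1.1572.
[out]/[in] = 10^(1.1572) = 14.36.
[out] = 14.36 × 8.49 = 121.9 mmol/L.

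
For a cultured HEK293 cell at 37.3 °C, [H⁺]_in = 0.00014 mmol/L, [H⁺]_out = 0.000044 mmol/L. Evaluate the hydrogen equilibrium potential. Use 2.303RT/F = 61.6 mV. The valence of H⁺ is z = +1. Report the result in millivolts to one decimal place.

E = (61.6/z) · log₁₀([H⁺]_out/[H⁺]_in) with z = +1.
= (61.6/1) · log₁₀(0.000044/0.00014) = 61.60 · log₁₀(0.3143)
= 61.60 · (-0.5027) = -30.96 mV

-31.0 mV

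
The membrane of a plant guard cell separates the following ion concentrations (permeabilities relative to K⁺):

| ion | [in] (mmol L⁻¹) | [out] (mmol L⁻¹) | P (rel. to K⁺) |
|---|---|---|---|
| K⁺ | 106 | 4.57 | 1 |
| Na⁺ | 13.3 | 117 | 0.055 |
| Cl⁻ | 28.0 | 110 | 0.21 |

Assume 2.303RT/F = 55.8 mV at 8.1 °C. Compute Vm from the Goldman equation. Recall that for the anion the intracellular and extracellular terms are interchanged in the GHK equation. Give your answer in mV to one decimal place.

Vm = 55.8 · log₁₀[(Σ P·[cation]ₒ + Σ P·[anion]ᵢ) / (Σ P·[cation]ᵢ + Σ P·[anion]ₒ)]
Numerator = 1×4.57 + 0.055×117 + 0.21×28.0 = 16.88
Denominator = 1×106 + 0.055×13.3 + 0.21×110 = 129.8
Vm = 55.8 · log₁₀(0.13005) = 55.8 × (-0.8859) = -49.43 mV

-49.4 mV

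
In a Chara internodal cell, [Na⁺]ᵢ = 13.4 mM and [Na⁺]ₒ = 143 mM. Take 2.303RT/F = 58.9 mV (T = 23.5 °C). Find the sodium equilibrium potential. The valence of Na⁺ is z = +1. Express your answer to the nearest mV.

61 mV

E = (58.9/z) · log₁₀([Na⁺]_out/[Na⁺]_in) with z = +1.
= (58.9/1) · log₁₀(143/13.4) = 58.90 · log₁₀(10.67)
= 58.90 · (1.0282) = 60.56 mV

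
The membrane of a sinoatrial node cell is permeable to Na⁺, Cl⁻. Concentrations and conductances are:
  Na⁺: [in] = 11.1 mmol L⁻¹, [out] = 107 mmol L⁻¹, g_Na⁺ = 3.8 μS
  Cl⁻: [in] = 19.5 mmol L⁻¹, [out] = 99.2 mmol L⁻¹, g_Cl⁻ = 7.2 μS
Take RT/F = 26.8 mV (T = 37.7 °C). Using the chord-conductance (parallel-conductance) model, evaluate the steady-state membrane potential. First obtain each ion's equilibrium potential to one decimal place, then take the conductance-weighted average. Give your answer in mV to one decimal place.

E_Na⁺ = (26.8/1)·ln(107/11.1) = 60.7 mV
E_Cl⁻ = (26.8/-1)·ln(99.2/19.5) = -43.6 mV
Vm = (Σ gᵢEᵢ)/(Σ gᵢ) = (3.8·60.7 + 7.2·-43.6) / (3.8 + 7.2)
= -83.26 / 11 = -7.57 mV

-7.6 mV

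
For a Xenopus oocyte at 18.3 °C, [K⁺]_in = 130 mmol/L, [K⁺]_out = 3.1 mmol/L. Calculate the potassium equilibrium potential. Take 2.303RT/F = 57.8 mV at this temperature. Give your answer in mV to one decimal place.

-93.8 mV

E = (57.8/z) · log₁₀([K⁺]_out/[K⁺]_in) with z = +1.
= (57.8/1) · log₁₀(3.1/130) = 57.80 · log₁₀(0.02385)
= 57.80 · (-1.6226) = -93.79 mV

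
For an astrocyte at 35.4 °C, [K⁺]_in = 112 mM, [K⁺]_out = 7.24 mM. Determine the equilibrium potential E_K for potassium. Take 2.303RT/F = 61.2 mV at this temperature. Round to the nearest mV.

-73 mV

E = (61.2/z) · log₁₀([K⁺]_out/[K⁺]_in) with z = +1.
= (61.2/1) · log₁₀(7.24/112) = 61.20 · log₁₀(0.06464)
= 61.20 · (-1.1895) = -72.80 mV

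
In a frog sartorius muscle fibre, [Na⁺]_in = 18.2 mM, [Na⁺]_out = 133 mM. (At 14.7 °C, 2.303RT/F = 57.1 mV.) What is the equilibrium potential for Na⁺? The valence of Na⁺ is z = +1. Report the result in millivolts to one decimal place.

49.3 mV

E = (57.1/z) · log₁₀([Na⁺]_out/[Na⁺]_in) with z = +1.
= (57.1/1) · log₁₀(133/18.2) = 57.10 · log₁₀(7.308)
= 57.10 · (0.8638) = 49.32 mV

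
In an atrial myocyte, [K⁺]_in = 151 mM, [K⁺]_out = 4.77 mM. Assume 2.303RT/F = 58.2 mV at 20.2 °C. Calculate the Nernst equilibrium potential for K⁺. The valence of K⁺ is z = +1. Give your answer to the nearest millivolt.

-87 mV

E = (58.2/z) · log₁₀([K⁺]_out/[K⁺]_in) with z = +1.
= (58.2/1) · log₁₀(4.77/151) = 58.20 · log₁₀(0.03159)
= 58.20 · (-1.5005) = -87.33 mV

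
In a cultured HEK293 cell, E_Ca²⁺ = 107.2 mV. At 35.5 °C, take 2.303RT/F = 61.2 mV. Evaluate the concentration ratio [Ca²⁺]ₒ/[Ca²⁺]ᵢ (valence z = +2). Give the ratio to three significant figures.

log₁₀([out]/[in]) = E·z/(61.2) = 107.2 × 2 / 61.2 = 3.5033
[out]/[in] = 10^(3.5033) = 3186

3190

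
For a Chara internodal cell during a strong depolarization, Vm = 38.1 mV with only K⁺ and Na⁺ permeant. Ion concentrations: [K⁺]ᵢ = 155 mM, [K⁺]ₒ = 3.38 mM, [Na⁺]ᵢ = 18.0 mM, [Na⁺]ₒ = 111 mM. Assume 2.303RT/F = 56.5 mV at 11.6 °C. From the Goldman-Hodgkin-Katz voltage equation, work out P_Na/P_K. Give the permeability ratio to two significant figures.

28

Let α = P_Na/P_K. GHK: Vm = 56.5·log₁₀[(Kₒ + α·Naₒ)/(Kᵢ + α·Naᵢ)].
10^(Vm/56.5) = 10^(38.1/56.5) = 4.7243
So 4.7243·(Kᵢ + α·Naᵢ) = Kₒ + α·Naₒ → α = (4.7243·155.0 − 3.38) / (111.0 − 4.7243·18.0)
α = (732.3 − 3.38) / (111.0 − 85.04) = 728.9/25.96 = 28.07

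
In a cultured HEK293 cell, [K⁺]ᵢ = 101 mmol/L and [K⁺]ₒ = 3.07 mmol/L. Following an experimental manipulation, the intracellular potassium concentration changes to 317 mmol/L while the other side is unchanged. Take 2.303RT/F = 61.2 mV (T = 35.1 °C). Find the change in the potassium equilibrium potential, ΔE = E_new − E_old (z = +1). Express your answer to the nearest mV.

E_old = (61.2/1)·log₁₀(3.07/101) = -92.85 mV
E_new = (61.2/1)·log₁₀(3.07/317) = -123.25 mV
ΔE = -123.25 − (-92.85) = -30.40 mV

-30 mV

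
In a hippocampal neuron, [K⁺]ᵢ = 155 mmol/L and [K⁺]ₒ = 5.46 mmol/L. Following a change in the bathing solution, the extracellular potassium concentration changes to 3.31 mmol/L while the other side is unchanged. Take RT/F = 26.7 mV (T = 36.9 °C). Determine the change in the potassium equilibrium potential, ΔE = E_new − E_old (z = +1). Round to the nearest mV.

E_old = (26.7/1)·ln(5.46/155) = -89.34 mV
E_new = (26.7/1)·ln(3.31/155) = -102.70 mV
ΔE = -102.70 − (-89.34) = -13.36 mV

-13 mV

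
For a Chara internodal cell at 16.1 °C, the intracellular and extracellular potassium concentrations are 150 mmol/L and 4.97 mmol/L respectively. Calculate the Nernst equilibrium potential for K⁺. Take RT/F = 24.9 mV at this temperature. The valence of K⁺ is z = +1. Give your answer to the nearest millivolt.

-85 mV

E = (24.9/z) · ln([K⁺]_out/[K⁺]_in) with z = +1.
= (24.9/1) · ln(4.97/150) = 24.90 · ln(0.03313)
= 24.90 · (-3.4072) = -84.84 mV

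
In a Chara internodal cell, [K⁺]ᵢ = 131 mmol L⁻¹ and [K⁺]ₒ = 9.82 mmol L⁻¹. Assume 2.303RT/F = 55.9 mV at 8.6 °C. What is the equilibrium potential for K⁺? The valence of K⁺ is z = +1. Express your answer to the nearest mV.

E = (55.9/z) · log₁₀([K⁺]_out/[K⁺]_in) with z = +1.
= (55.9/1) · log₁₀(9.82/131) = 55.90 · log₁₀(0.07496)
= 55.90 · (-1.1252) = -62.90 mV

-63 mV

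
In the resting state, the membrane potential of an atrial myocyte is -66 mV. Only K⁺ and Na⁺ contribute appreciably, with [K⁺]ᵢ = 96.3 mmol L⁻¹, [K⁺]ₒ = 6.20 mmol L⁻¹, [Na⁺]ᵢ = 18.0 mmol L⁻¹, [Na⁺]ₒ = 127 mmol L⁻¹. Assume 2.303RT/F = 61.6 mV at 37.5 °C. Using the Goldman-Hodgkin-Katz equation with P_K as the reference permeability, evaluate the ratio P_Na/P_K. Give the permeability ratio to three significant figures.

Let α = P_Na/P_K. GHK: Vm = 61.6·log₁₀[(Kₒ + α·Naₒ)/(Kᵢ + α·Naᵢ)].
10^(Vm/61.6) = 10^(-66.0/61.6) = 0.084834
So 0.084834·(Kᵢ + α·Naᵢ) = Kₒ + α·Naₒ → α = (0.084834·96.3 − 6.2) / (127.0 − 0.084834·18.0)
α = (8.17 − 6.2) / (127.0 − 1.527) = 1.97/125.5 = 0.0157

0.0157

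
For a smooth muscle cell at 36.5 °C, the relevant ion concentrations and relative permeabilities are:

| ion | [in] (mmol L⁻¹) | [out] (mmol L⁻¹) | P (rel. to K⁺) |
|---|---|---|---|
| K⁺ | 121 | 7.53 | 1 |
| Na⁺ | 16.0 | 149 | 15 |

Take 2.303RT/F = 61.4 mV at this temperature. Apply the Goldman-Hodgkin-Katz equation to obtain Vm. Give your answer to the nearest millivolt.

Vm = 61.4 · log₁₀[(Σ P·[cation]ₒ + Σ P·[anion]ᵢ) / (Σ P·[cation]ᵢ + Σ P·[anion]ₒ)]
Numerator = 1×7.53 + 15×149 = 2243
Denominator = 1×121 + 15×16.0 = 361
Vm = 61.4 · log₁₀(6.212) = 61.4 × (0.7932) = 48.70 mV

49 mV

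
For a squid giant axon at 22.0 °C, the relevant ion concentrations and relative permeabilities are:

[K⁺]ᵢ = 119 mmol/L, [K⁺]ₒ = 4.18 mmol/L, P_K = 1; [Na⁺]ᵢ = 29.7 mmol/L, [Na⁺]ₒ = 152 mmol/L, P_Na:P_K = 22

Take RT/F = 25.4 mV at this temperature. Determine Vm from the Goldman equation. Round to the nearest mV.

Vm = 25.4 · ln[(Σ P·[cation]ₒ + Σ P·[anion]ᵢ) / (Σ P·[cation]ᵢ + Σ P·[anion]ₒ)]
Numerator = 1×4.18 + 22×152 = 3348
Denominator = 1×119 + 22×29.7 = 772.4
Vm = 25.4 · ln(4.3348) = 25.4 × (1.4667) = 37.25 mV

37 mV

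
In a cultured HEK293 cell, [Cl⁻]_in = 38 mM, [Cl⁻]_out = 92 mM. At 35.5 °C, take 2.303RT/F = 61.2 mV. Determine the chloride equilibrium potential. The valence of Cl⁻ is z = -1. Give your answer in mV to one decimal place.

-23.5 mV

E = (61.2/z) · log₁₀([Cl⁻]_out/[Cl⁻]_in) with z = -1.
For an anion, dividing by z = -1 reverses the sign.
= (61.2/-1) · log₁₀(92/38) = -61.20 · log₁₀(2.421)
= -61.20 · (0.3840) = -23.50 mV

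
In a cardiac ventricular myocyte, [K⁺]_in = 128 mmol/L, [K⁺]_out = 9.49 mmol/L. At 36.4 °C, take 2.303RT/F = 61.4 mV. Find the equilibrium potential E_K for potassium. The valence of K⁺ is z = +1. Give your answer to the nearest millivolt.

E = (61.4/z) · log₁₀([K⁺]_out/[K⁺]_in) with z = +1.
= (61.4/1) · log₁₀(9.49/128) = 61.40 · log₁₀(0.07414)
= 61.40 · (-1.1299) = -69.38 mV

-69 mV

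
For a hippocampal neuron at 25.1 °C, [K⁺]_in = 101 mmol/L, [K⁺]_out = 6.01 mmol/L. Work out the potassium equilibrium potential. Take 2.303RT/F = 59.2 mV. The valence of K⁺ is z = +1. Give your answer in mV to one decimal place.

-72.5 mV

E = (59.2/z) · log₁₀([K⁺]_out/[K⁺]_in) with z = +1.
= (59.2/1) · log₁₀(6.01/101) = 59.20 · log₁₀(0.0595)
= 59.20 · (-1.2254) = -72.55 mV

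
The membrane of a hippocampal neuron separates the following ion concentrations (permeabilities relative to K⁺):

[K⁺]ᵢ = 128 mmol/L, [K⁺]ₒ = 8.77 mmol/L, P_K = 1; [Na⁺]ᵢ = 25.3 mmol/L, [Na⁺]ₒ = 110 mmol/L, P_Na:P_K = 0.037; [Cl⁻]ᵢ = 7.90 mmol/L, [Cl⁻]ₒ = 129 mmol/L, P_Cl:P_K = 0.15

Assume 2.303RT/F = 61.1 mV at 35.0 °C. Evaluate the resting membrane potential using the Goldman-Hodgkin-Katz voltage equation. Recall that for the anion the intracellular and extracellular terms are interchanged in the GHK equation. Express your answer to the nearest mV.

-63 mV

Vm = 61.1 · log₁₀[(Σ P·[cation]ₒ + Σ P·[anion]ᵢ) / (Σ P·[cation]ᵢ + Σ P·[anion]ₒ)]
Numerator = 1×8.77 + 0.037×110 + 0.15×7.90 = 14.03
Denominator = 1×128 + 0.037×25.3 + 0.15×129 = 148.3
Vm = 61.1 · log₁₀(0.094581) = 61.1 × (-1.0242) = -62.58 mV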